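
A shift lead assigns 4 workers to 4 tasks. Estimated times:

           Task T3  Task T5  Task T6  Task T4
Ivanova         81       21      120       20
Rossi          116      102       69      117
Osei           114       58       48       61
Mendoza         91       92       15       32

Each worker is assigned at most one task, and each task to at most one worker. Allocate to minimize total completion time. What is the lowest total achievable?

This is the linear assignment problem.
Optimal: Ivanova→Task T4 (20 min), Rossi→Task T3 (116 min), Osei→Task T5 (58 min), Mendoza→Task T6 (15 min) — total 20+116+58+15 = 209 min.
Column-greedy (each task in turn goes to its cheapest remaining worker) gives 271 min, worse by 62.

Minimum total: 209 min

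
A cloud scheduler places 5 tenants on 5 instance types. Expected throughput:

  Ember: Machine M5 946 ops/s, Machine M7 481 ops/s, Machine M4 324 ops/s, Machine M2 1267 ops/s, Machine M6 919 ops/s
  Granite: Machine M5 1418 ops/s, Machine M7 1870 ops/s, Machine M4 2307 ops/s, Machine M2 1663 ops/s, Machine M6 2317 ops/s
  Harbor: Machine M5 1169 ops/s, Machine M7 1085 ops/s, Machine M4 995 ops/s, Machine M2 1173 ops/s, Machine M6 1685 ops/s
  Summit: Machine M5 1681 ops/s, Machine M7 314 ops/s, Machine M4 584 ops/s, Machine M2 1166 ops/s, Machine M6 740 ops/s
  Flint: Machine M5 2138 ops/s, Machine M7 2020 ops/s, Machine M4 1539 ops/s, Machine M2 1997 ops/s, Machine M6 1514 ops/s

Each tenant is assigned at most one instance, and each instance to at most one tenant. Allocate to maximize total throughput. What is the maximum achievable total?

Maximum total: 8960 ops/s

Optimal: Ember→Machine M2 (1267 ops/s), Granite→Machine M4 (2307 ops/s), Harbor→Machine M6 (1685 ops/s), Summit→Machine M5 (1681 ops/s), Flint→Machine M7 (2020 ops/s) — total 1267+2307+1685+1681+2020 = 8960 ops/s.
Column-greedy (each instance in turn goes to its best remaining tenant) gives 7010 ops/s, worse by 1950.
Next-best assignment: Ember→Machine M2, Granite→Machine M6, Harbor→Machine M4, Summit→Machine M5, Flint→Machine M7 = 8280 ops/s.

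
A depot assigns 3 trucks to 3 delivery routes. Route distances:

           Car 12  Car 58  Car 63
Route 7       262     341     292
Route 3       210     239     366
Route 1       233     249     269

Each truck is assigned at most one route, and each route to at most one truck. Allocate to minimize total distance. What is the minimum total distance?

Optimal: Car 12→Route 3 (210 km), Car 58→Route 1 (249 km), Car 63→Route 7 (292 km) — total 210+249+292 = 751 km.
Column-greedy (each route in turn goes to its cheapest remaining truck) gives 770 km, worse by 19.
Next-best assignment: Car 12→Route 1, Car 58→Route 3, Car 63→Route 7 = 764 km.
Every other assignment is strictly worse.

Minimum total: 751 km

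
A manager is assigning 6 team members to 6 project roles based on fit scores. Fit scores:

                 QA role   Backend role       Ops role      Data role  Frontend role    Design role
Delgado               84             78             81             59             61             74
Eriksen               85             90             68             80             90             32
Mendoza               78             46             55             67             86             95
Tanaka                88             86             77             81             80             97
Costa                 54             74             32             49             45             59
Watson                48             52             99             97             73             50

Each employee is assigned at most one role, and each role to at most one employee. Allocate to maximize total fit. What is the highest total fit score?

Optimal: Delgado→Ops role (81 pts), Eriksen→Frontend role (90 pts), Mendoza→Design role (95 pts), Tanaka→QA role (88 pts), Costa→Backend role (74 pts), Watson→Data role (97 pts) — total 81+90+95+88+74+97 = 525 pts.
Column-greedy (each role in turn goes to its best remaining employee) gives 464 pts, worse by 61.
Next-best assignment: Delgado→QA role, Eriksen→Frontend role, Mendoza→Design role, Tanaka→Data role, Costa→Backend role, Watson→Ops role = 523 pts.
Swapping Watson↔Delgado (Watson→Ops role 99 pts, Delgado→Data role 59 pts) loses 20.

Max total: 525 pts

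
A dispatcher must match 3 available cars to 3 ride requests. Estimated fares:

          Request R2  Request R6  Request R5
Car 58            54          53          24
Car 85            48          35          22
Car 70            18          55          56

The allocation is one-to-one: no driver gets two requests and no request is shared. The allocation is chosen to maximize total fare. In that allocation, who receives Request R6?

This is the linear assignment problem.
Optimal: Car 58→Request R6 ($53), Car 85→Request R2 ($48), Car 70→Request R5 ($56) — total 53+48+56 = $157.
Max-entry greedy (repeatedly take the single best remaining cell) gives $145, worse by 12.
Next-best assignment: Car 58→Request R2, Car 85→Request R6, Car 70→Request R5 = $145.
Car 58's own top request is Request R2 ($54), but forcing Car 58→Request R2 and reassigning the rest optimally gives only $145 — worse by 12.

Car 58 receives Request R6.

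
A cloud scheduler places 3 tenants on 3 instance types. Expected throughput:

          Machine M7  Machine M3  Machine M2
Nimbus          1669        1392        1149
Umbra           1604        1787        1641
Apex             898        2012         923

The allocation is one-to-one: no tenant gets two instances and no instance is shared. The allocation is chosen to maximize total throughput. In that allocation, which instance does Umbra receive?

Umbra receives Machine M2.

This is a one-to-one assignment (maximum-weight bipartite matching).
Optimal: Nimbus→Machine M7 (1669 ops/s), Umbra→Machine M2 (1641 ops/s), Apex→Machine M3 (2012 ops/s) — total 1669+1641+2012 = 5322 ops/s.
Row-greedy (each tenant in turn takes its best remaining instance) gives 4379 ops/s, worse by 943.
Next-best assignment: Nimbus→Machine M2, Umbra→Machine M7, Apex→Machine M3 = 4765 ops/s.
Every other assignment is strictly worse.
Umbra's own top instance is Machine M3 (1787 ops/s), but forcing Umbra→Machine M3 and reassigning the rest optimally gives only 4379 ops/s — worse by 943.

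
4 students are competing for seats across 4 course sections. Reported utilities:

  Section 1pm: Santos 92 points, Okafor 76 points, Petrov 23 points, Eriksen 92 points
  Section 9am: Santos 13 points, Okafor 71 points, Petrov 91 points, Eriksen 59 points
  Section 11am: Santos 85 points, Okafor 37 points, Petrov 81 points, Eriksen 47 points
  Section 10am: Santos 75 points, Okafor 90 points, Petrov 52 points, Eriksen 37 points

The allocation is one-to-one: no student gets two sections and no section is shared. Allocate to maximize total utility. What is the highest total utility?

Maximum total: 358 points

This is the linear assignment problem.
Optimal: Santos→Section 11am (85 points), Okafor→Section 10am (90 points), Petrov→Section 9am (91 points), Eriksen→Section 1pm (92 points) — total 85+90+91+92 = 358 points.
Column-greedy (each section in turn goes to its best remaining student) gives 320 points, worse by 38.
Swapping Petrov↔Okafor (Petrov→Section 10am 52 points, Okafor→Section 9am 71 points) loses 58.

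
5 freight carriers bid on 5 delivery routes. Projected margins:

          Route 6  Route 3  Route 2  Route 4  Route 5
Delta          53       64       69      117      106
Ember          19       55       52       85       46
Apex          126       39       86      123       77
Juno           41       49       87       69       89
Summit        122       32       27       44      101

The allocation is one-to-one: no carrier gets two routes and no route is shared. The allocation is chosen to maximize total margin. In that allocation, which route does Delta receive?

Optimal: Delta→Route 5 ($106k), Ember→Route 3 ($55k), Apex→Route 4 ($123k), Juno→Route 2 ($87k), Summit→Route 6 ($122k) — total 106+55+123+87+122 = $493k.
Max-entry greedy (repeatedly take the single best remaining cell) gives $486k, worse by 7.
Delta's own top route is Route 4 ($117k), but forcing Delta→Route 4 and reassigning the rest optimally gives only $486k — worse by 7.

Delta receives Route 5.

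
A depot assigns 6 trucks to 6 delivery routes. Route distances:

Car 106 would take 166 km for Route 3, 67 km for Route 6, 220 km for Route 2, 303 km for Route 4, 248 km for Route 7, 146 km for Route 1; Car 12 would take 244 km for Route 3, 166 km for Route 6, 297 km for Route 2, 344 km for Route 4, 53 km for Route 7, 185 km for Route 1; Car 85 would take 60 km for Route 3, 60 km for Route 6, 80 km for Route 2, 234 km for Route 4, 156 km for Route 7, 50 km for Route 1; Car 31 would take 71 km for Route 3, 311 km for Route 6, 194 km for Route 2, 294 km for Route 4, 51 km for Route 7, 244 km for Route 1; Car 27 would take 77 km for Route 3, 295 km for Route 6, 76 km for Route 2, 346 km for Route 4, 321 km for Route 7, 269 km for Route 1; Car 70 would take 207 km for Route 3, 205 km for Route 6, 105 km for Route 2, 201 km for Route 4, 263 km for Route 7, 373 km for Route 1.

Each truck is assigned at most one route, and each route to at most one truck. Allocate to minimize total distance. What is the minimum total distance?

Min total: 518 km

Optimal: Car 106→Route 6 (67 km), Car 12→Route 7 (53 km), Car 85→Route 1 (50 km), Car 31→Route 3 (71 km), Car 27→Route 2 (76 km), Car 70→Route 4 (201 km) — total 67+53+50+71+76+201 = 518 km.
Min-entry greedy (repeatedly take the single cheapest remaining cell) gives 689 km, worse by 171.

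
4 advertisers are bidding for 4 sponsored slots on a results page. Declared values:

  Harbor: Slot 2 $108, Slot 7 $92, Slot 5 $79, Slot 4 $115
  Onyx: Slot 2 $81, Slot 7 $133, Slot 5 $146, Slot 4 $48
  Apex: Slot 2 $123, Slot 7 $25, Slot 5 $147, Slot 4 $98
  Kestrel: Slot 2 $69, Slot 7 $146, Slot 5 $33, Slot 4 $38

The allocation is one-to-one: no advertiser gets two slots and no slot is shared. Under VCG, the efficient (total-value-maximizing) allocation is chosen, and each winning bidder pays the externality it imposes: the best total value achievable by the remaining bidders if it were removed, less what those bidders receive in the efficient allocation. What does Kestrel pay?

Kestrel pays $11.

Efficient allocation: Harbor→Slot 4 ($115), Onyx→Slot 5 ($146), Apex→Slot 2 ($123), Kestrel→Slot 7 ($146); total welfare W = $530.
Kestrel receives Slot 7 at value $146, so the others get W − 146 = $384.
Without Kestrel: best allocation of the remaining 3 bidders over all 4 slots is Harbor→Slot 4 ($115), Onyx→Slot 7 ($133), Apex→Slot 5 ($147), total $395.
VCG payment = (others' best without Kestrel) − (others' welfare with Kestrel) = 395 − 384 = $11.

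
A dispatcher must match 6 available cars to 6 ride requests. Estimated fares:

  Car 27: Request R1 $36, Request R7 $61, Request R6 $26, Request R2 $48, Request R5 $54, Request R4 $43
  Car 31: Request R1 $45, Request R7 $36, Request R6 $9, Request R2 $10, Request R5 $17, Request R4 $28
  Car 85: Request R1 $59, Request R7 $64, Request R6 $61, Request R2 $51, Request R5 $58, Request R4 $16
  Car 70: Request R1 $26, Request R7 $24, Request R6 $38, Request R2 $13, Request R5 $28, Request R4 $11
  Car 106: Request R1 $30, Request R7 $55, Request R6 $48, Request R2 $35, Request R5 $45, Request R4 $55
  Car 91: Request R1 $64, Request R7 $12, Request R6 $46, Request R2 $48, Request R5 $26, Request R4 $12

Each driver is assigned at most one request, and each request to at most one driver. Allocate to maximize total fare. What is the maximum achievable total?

Optimal: Car 27→Request R7 ($61), Car 31→Request R1 ($45), Car 85→Request R5 ($58), Car 70→Request R6 ($38), Car 106→Request R4 ($55), Car 91→Request R2 ($48) — total 61+45+58+38+55+48 = $305.
Max-entry greedy (repeatedly take the single best remaining cell) gives $285, worse by 20.
No other one-to-one assignment exceeds $305.

Maximum total: $305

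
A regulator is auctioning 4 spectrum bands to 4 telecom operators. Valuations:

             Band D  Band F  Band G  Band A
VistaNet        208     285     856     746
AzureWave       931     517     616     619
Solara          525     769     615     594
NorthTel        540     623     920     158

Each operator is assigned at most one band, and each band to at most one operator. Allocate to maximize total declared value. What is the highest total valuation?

Maximum total: $3366M

This is the linear assignment problem.
Optimal: VistaNet→Band A ($746M), AzureWave→Band D ($931M), Solara→Band F ($769M), NorthTel→Band G ($920M) — total 746+931+769+920 = $3366M.
Row-greedy (each operator in turn takes its best remaining band) gives $2714M, worse by 652.
Next-best assignment: VistaNet→Band G, AzureWave→Band D, Solara→Band A, NorthTel→Band F = $3004M.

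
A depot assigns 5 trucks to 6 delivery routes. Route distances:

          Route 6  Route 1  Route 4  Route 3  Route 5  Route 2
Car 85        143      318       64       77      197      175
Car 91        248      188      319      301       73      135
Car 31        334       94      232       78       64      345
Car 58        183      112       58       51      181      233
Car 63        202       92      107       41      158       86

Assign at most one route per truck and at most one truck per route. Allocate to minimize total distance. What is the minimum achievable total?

Minimum total: 368 km

Optimal: Car 85→Route 4 (64 km), Car 91→Route 5 (73 km), Car 31→Route 1 (94 km), Car 58→Route 3 (51 km), Car 63→Route 2 (86 km) — total 64+73+94+51+86 = 368 km.
Next-best assignment: Car 85→Route 3, Car 91→Route 5, Car 31→Route 1, Car 58→Route 4, Car 63→Route 2 = 388 km.
Every other assignment is strictly worse.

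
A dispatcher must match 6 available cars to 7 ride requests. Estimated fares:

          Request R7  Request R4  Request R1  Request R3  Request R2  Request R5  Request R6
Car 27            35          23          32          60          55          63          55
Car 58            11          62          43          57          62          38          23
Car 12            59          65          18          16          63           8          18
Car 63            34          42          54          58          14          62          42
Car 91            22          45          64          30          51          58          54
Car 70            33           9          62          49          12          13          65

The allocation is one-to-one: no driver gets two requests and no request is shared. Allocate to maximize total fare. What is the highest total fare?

Optimal: Car 27→Request R3 ($60), Car 58→Request R2 ($62), Car 12→Request R4 ($65), Car 63→Request R5 ($62), Car 91→Request R1 ($64), Car 70→Request R6 ($65) — total 60+62+65+62+64+65 = $378.
Column-greedy (each request in turn goes to its best remaining driver) gives $272, worse by 106.
Next-best assignment: Car 27→Request R5, Car 58→Request R2, Car 12→Request R4, Car 63→Request R3, Car 91→Request R1, Car 70→Request R6 = $377.
Checked against all permutations: $378 is optimal.

Maximum total: $378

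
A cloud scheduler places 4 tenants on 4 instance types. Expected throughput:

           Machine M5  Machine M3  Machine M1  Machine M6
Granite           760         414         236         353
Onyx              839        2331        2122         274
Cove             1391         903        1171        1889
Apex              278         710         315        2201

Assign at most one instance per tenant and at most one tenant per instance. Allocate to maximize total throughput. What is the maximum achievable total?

This is a one-to-one assignment (maximum-weight bipartite matching).
Optimal: Granite→Machine M5 (760 ops/s), Onyx→Machine M3 (2331 ops/s), Cove→Machine M1 (1171 ops/s), Apex→Machine M6 (2201 ops/s) — total 760+2331+1171+2201 = 6463 ops/s.
Column-greedy (each instance in turn goes to its best remaining tenant) gives 4390 ops/s, worse by 2073.
Next-best assignment: Granite→Machine M1, Onyx→Machine M3, Cove→Machine M5, Apex→Machine M6 = 6159 ops/s.

Max total: 6463 ops/s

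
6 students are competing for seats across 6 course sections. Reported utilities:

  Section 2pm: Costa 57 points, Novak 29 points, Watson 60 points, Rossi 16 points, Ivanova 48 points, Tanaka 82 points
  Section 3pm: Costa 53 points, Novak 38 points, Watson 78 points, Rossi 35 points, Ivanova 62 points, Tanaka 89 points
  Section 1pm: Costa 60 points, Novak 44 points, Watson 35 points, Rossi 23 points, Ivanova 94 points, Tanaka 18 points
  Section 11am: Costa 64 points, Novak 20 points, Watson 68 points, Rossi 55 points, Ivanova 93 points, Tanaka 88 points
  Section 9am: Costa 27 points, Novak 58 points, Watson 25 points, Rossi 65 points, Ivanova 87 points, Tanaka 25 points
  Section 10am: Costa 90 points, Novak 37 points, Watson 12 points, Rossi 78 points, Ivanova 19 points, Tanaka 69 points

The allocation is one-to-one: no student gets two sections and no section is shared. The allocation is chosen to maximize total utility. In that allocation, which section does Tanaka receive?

Optimal: Costa→Section 10am (90 points), Novak→Section 9am (58 points), Watson→Section 3pm (78 points), Rossi→Section 11am (55 points), Ivanova→Section 1pm (94 points), Tanaka→Section 2pm (82 points) — total 90+58+78+55+94+82 = 457 points.
Tanaka's own top section is Section 3pm (89 points), but forcing Tanaka→Section 3pm and reassigning the rest optimally gives only 446 points — worse by 11.

Tanaka receives Section 2pm.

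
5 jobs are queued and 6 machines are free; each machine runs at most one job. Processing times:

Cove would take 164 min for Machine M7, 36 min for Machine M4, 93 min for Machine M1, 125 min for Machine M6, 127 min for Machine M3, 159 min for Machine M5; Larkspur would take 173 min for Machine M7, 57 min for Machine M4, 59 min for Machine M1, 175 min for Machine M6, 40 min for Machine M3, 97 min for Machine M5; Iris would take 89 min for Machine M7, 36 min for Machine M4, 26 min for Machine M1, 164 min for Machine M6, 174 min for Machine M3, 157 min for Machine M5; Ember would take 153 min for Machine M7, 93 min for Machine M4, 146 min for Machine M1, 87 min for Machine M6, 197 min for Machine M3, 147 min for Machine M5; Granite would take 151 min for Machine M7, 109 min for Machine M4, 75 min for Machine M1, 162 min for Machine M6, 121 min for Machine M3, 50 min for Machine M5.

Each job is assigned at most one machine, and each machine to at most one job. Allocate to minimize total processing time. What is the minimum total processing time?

Min total: 239 min

Optimal: Cove→Machine M4 (36 min), Larkspur→Machine M3 (40 min), Iris→Machine M1 (26 min), Ember→Machine M6 (87 min), Granite→Machine M5 (50 min) — total 36+40+26+87+50 = 239 min.
Column-greedy (each machine in turn goes to its cheapest remaining job) gives 392 min, worse by 153.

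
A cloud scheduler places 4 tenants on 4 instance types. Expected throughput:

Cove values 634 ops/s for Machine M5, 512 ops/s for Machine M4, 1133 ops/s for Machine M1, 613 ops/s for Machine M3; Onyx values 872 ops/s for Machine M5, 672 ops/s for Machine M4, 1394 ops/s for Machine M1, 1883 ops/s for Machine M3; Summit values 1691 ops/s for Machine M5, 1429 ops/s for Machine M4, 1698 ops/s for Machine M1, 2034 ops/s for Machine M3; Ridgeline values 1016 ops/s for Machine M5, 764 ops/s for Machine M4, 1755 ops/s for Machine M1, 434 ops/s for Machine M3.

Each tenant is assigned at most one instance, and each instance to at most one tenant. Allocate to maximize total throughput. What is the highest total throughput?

Max total: 5841 ops/s

Optimal: Cove→Machine M4 (512 ops/s), Onyx→Machine M3 (1883 ops/s), Summit→Machine M5 (1691 ops/s), Ridgeline→Machine M1 (1755 ops/s) — total 512+1883+1691+1755 = 5841 ops/s.
Row-greedy (each tenant in turn takes its best remaining instance) gives 5471 ops/s, worse by 370.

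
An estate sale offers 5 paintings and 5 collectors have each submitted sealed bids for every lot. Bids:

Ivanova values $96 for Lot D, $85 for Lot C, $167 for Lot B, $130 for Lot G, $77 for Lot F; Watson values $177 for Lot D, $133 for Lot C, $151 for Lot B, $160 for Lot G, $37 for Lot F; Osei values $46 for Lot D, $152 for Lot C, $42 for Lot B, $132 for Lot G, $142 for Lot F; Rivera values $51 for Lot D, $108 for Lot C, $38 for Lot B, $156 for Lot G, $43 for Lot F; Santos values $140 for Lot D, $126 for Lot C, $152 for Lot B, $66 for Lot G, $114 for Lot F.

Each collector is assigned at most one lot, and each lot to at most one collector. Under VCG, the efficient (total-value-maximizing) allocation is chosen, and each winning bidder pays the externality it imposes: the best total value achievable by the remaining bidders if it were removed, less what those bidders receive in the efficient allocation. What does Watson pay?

Efficient allocation: Ivanova→Lot B ($167), Watson→Lot D ($177), Osei→Lot F ($142), Rivera→Lot G ($156), Santos→Lot C ($126); total welfare W = $768.
Watson receives Lot D at value $177, so the others get W − 177 = $591.
Without Watson: best allocation of the remaining 4 bidders over all 5 lots is Ivanova→Lot B ($167), Osei→Lot C ($152), Rivera→Lot G ($156), Santos→Lot D ($140), total $615.
VCG payment = (others' best without Watson) − (others' welfare with Watson) = 615 − 591 = $24.

Watson pays $24.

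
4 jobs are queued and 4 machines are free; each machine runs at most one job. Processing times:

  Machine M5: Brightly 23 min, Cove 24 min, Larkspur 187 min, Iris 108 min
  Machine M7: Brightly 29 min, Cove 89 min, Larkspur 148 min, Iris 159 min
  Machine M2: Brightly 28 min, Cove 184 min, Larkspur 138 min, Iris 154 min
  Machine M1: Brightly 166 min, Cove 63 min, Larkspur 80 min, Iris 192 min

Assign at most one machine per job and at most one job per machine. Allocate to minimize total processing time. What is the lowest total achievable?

Minimum total: 287 min

This is a one-to-one assignment (minimum-cost bipartite matching).
Optimal: Brightly→Machine M7 (29 min), Cove→Machine M5 (24 min), Larkspur→Machine M1 (80 min), Iris→Machine M2 (154 min) — total 29+24+80+154 = 287 min.
Column-greedy (each machine in turn goes to its cheapest remaining job) gives 442 min, worse by 155.
Checked against all permutations: 287 min is optimal.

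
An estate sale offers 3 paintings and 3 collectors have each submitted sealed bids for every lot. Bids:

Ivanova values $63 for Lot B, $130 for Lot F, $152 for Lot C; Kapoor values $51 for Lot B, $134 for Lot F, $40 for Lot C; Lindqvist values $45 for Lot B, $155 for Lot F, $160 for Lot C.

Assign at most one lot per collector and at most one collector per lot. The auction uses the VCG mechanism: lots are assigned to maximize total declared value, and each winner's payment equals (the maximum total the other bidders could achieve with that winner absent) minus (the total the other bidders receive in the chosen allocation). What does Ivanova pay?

Ivanova pays $88.

Efficient allocation: Ivanova→Lot C ($152), Kapoor→Lot B ($51), Lindqvist→Lot F ($155); total welfare W = $358.
Ivanova receives Lot C at value $152, so the others get W − 152 = $206.
Without Ivanova: best allocation of the remaining 2 bidders over all 3 lots is Kapoor→Lot F ($134), Lindqvist→Lot C ($160), total $294.
VCG payment = (others' best without Ivanova) − (others' welfare with Ivanova) = 294 − 206 = $88.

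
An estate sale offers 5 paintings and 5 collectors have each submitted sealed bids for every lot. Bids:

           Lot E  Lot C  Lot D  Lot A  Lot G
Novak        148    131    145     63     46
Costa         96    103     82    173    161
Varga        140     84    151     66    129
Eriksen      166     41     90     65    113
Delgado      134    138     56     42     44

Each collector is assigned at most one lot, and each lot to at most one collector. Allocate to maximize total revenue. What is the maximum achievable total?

Maximum total: $751

Optimal: Novak→Lot D ($145), Costa→Lot A ($173), Varga→Lot G ($129), Eriksen→Lot E ($166), Delgado→Lot C ($138) — total 145+173+129+166+138 = $751.
Column-greedy (each lot in turn goes to its best remaining collector) gives $674, worse by 77.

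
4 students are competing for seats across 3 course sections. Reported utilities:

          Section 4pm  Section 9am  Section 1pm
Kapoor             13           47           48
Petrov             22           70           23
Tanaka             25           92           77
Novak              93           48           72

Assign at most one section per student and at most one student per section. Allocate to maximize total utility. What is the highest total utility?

Maximum total: 240 points

Optimal: Novak→Section 4pm (93 points), Petrov→Section 9am (70 points), Tanaka→Section 1pm (77 points) — total 93+70+77 = 240 points.
Column-greedy (each section in turn goes to its best remaining student) gives 233 points, worse by 7.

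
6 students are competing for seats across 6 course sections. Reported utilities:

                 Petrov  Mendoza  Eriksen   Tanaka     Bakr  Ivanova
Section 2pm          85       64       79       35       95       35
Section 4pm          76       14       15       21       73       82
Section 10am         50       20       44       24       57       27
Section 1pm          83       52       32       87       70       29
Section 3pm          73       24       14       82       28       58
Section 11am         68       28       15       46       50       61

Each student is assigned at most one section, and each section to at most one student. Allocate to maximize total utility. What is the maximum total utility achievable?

Optimal: Petrov→Section 11am (68 points), Mendoza→Section 1pm (52 points), Eriksen→Section 10am (44 points), Tanaka→Section 3pm (82 points), Bakr→Section 2pm (95 points), Ivanova→Section 4pm (82 points) — total 68+52+44+82+95+82 = 423 points.
Row-greedy (each student in turn takes its best remaining section) gives 397 points, worse by 26.
Next-best assignment: Petrov→Section 11am, Mendoza→Section 1pm, Eriksen→Section 2pm, Tanaka→Section 3pm, Bakr→Section 10am, Ivanova→Section 4pm = 420 points.
Every other assignment is strictly worse.

Max total: 423 points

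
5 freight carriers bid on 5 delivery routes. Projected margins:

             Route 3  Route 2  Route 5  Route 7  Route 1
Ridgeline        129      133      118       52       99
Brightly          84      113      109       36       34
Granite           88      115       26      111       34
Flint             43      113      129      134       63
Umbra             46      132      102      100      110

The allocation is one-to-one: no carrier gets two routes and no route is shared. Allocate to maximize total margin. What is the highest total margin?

This is the linear assignment problem.
Optimal: Ridgeline→Route 3 ($129k), Brightly→Route 5 ($109k), Granite→Route 2 ($115k), Flint→Route 7 ($134k), Umbra→Route 1 ($110k) — total 129+109+115+134+110 = $597k.
Row-greedy (each carrier in turn takes its best remaining route) gives $462k, worse by 135.
Next-best assignment: Ridgeline→Route 3, Brightly→Route 2, Granite→Route 7, Flint→Route 5, Umbra→Route 1 = $592k.
No other one-to-one assignment exceeds $597k.

Maximum total: $597k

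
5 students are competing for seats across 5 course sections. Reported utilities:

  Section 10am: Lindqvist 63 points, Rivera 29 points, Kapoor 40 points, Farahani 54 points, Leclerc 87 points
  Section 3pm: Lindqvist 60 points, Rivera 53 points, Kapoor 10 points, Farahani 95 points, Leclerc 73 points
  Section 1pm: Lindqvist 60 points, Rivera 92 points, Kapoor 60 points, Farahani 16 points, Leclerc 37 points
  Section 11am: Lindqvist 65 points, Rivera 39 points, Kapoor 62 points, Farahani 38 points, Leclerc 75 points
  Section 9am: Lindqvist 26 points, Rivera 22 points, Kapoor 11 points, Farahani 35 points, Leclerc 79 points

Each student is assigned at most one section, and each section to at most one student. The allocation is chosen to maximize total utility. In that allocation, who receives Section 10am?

Lindqvist receives Section 10am.

Optimal: Lindqvist→Section 10am (63 points), Rivera→Section 1pm (92 points), Kapoor→Section 11am (62 points), Farahani→Section 3pm (95 points), Leclerc→Section 9am (79 points) — total 63+92+62+95+79 = 391 points.
Max-entry greedy (repeatedly take the single best remaining cell) gives 350 points, worse by 41.
Swapping Lindqvist↔Leclerc (Lindqvist→Section 9am 26 points, Leclerc→Section 10am 87 points) loses 29.
Lindqvist's own top section is Section 11am (65 points), but forcing Lindqvist→Section 11am and reassigning the rest optimally gives only 371 points — worse by 20.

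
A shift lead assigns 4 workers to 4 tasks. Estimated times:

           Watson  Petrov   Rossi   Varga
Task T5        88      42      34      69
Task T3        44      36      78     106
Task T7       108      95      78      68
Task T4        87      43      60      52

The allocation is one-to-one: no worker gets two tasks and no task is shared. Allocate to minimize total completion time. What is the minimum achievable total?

Min total: 189 min

Optimal: Watson→Task T3 (44 min), Petrov→Task T4 (43 min), Rossi→Task T5 (34 min), Varga→Task T7 (68 min) — total 44+43+34+68 = 189 min.
Column-greedy (each task in turn goes to its cheapest remaining worker) gives 225 min, worse by 36.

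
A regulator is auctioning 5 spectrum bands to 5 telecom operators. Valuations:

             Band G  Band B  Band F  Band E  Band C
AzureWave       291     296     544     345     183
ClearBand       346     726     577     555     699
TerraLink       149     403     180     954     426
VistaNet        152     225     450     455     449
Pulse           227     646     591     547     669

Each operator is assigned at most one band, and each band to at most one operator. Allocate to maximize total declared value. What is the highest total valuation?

Optimal: AzureWave→Band G ($291M), ClearBand→Band B ($726M), TerraLink→Band E ($954M), VistaNet→Band F ($450M), Pulse→Band C ($669M) — total 291+726+954+450+669 = $3090M.
Row-greedy (each operator in turn takes its best remaining band) gives $2900M, worse by 190.
Next-best assignment: AzureWave→Band F, ClearBand→Band B, TerraLink→Band E, VistaNet→Band G, Pulse→Band C = $3045M.
Swapping Pulse↔VistaNet (Pulse→Band F $591M, VistaNet→Band C $449M) loses 79.

Max total: $3090M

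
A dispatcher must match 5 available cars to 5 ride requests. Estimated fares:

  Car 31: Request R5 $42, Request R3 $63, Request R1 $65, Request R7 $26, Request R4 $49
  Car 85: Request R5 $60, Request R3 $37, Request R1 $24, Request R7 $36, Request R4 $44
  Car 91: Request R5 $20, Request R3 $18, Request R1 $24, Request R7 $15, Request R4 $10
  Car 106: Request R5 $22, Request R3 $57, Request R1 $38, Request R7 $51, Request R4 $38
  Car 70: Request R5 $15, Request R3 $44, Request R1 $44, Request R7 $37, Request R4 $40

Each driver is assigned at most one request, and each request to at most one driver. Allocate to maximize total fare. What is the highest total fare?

This is a one-to-one assignment (maximum-weight bipartite matching).
Optimal: Car 31→Request R3 ($63), Car 85→Request R5 ($60), Car 91→Request R1 ($24), Car 106→Request R7 ($51), Car 70→Request R4 ($40) — total 63+60+24+51+40 = $238.
Max-entry greedy (repeatedly take the single best remaining cell) gives $237, worse by 1.
Swapping Car 106↔Car 85 (Car 106→Request R5 $22, Car 85→Request R7 $36) loses 53.

Maximum total: $238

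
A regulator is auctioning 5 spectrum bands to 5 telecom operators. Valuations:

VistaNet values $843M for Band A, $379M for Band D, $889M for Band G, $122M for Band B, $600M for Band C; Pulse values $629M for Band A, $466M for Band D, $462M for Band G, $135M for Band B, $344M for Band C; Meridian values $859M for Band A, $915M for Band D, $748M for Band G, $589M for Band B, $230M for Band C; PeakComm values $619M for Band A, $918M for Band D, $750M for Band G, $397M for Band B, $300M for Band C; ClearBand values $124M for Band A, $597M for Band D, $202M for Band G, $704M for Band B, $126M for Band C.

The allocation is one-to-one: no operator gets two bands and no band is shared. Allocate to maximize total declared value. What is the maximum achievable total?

Optimal: VistaNet→Band G ($889M), Pulse→Band C ($344M), Meridian→Band A ($859M), PeakComm→Band D ($918M), ClearBand→Band B ($704M) — total 889+344+859+918+704 = $3714M.
Row-greedy (each operator in turn takes its best remaining band) gives $2956M, worse by 758.

Maximum total: $3714M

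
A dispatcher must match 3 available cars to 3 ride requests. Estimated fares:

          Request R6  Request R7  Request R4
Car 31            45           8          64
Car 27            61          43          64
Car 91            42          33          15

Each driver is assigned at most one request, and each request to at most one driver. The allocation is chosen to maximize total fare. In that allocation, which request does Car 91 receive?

Car 91 receives Request R7.

This is the linear assignment problem.
Optimal: Car 31→Request R4 ($64), Car 27→Request R6 ($61), Car 91→Request R7 ($33) — total 64+61+33 = $158.
Next-best assignment: Car 31→Request R4, Car 27→Request R7, Car 91→Request R6 = $149.
Every other assignment is strictly worse.
Car 91's own top request is Request R6 ($42), but forcing Car 91→Request R6 and reassigning the rest optimally gives only $149 — worse by 9.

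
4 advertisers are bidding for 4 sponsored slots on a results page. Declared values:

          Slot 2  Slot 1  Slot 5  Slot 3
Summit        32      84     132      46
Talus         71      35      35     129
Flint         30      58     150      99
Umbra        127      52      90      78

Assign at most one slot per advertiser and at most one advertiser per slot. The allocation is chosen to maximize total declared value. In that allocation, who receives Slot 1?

Optimal: Summit→Slot 1 ($84), Talus→Slot 3 ($129), Flint→Slot 5 ($150), Umbra→Slot 2 ($127) — total 84+129+150+127 = $490.
Summit's own top slot is Slot 5 ($132), but forcing Summit→Slot 5 and reassigning the rest optimally gives only $446 — worse by 44.

Summit receives Slot 1.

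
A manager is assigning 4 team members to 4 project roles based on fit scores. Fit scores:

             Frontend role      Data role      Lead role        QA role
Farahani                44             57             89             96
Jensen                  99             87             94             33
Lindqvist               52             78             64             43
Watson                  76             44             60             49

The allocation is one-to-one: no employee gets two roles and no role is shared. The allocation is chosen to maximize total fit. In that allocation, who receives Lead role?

Jensen receives Lead role.

This is a one-to-one assignment (maximum-weight bipartite matching).
Optimal: Farahani→QA role (96 pts), Jensen→Lead role (94 pts), Lindqvist→Data role (78 pts), Watson→Frontend role (76 pts) — total 96+94+78+76 = 344 pts.
Row-greedy (each employee in turn takes its best remaining role) gives 333 pts, worse by 11.
Next-best assignment: Farahani→QA role, Jensen→Frontend role, Lindqvist→Data role, Watson→Lead role = 333 pts.
Checked against all permutations: 344 pts is optimal.
Jensen's own top role is Frontend role (99 pts), but forcing Jensen→Frontend role and reassigning the rest optimally gives only 333 pts — worse by 11.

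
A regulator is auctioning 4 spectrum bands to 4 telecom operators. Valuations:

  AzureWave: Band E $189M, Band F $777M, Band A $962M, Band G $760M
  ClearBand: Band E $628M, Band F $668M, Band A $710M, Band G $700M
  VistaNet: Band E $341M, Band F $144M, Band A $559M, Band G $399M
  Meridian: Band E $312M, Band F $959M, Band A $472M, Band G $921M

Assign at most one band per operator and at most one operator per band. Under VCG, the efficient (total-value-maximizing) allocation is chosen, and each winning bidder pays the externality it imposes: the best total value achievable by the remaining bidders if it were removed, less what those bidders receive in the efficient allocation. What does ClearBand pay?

Efficient allocation: AzureWave→Band A ($962M), ClearBand→Band G ($700M), VistaNet→Band E ($341M), Meridian→Band F ($959M); total welfare W = $2962M.
ClearBand receives Band G at value $700M, so the others get W − 700 = $2262M.
Without ClearBand: best allocation of the remaining 3 bidders over all 4 bands is AzureWave→Band A ($962M), VistaNet→Band G ($399M), Meridian→Band F ($959M), total $2320M.
VCG payment = (others' best without ClearBand) − (others' welfare with ClearBand) = 2320 − 2262 = $58M.

ClearBand pays $58M.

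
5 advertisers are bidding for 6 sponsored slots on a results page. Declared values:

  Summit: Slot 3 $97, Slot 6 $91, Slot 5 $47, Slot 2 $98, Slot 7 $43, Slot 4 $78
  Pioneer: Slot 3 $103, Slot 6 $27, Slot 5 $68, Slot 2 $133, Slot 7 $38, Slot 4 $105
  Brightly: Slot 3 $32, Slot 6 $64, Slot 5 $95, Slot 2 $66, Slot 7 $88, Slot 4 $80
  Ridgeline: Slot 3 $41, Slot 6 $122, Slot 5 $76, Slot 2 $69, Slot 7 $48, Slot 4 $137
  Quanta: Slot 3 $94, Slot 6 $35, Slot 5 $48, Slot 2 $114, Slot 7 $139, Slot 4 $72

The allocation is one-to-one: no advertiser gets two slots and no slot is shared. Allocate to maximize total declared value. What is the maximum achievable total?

Optimal: Summit→Slot 3 ($97), Pioneer→Slot 2 ($133), Brightly→Slot 5 ($95), Ridgeline→Slot 4 ($137), Quanta→Slot 7 ($139) — total 97+133+95+137+139 = $601.
Column-greedy (each slot in turn goes to its best remaining advertiser) gives $477, worse by 124.
Next-best assignment: Summit→Slot 6, Pioneer→Slot 2, Brightly→Slot 5, Ridgeline→Slot 4, Quanta→Slot 7 = $595.
Swapping Brightly↔Quanta (Brightly→Slot 7 $88, Quanta→Slot 5 $48) loses 98.

Max total: $601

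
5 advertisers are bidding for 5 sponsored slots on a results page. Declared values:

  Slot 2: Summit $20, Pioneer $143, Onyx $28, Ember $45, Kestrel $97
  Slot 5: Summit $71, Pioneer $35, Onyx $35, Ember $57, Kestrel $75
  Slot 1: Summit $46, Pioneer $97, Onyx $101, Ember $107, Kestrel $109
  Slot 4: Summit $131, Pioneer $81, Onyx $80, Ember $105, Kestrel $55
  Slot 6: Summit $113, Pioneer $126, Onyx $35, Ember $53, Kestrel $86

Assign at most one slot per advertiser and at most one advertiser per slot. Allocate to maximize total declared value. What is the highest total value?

Maximum total: $537

This is the linear assignment problem.
Optimal: Summit→Slot 6 ($113), Pioneer→Slot 2 ($143), Onyx→Slot 1 ($101), Ember→Slot 4 ($105), Kestrel→Slot 5 ($75) — total 113+143+101+105+75 = $537.
Column-greedy (each slot in turn goes to its best remaining advertiser) gives $491, worse by 46.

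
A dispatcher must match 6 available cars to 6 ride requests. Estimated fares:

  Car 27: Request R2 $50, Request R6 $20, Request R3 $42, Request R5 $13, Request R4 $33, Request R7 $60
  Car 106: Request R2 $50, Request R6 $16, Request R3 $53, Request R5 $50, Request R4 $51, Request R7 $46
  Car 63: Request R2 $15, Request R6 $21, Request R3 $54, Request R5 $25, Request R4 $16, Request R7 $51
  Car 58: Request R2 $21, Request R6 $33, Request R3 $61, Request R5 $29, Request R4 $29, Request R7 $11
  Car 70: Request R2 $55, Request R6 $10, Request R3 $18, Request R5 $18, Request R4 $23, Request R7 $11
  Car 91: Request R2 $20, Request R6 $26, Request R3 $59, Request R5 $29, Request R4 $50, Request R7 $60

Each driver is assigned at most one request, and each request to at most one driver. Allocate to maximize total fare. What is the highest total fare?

This is a one-to-one assignment (maximum-weight bipartite matching).
Optimal: Car 27→Request R7 ($60), Car 106→Request R5 ($50), Car 63→Request R3 ($54), Car 58→Request R6 ($33), Car 70→Request R2 ($55), Car 91→Request R4 ($50) — total 60+50+54+33+55+50 = $302.
Column-greedy (each request in turn goes to its best remaining driver) gives $281, worse by 21.
Swapping Car 106↔Car 91 (Car 106→Request R4 $51, Car 91→Request R5 $29) loses 20.
No other one-to-one assignment exceeds $302.

Max total: $302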